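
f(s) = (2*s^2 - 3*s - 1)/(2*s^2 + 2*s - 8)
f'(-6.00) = 0.20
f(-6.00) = 1.71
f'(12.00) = 0.01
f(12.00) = 0.83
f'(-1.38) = 1.73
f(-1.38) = -1.00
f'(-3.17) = 6.49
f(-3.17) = 4.97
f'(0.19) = 0.37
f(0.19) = 0.20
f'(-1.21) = 1.33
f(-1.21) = -0.74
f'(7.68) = 0.03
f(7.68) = 0.75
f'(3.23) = 0.11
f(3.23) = 0.53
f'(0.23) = 0.36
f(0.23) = 0.21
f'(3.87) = 0.08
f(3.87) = 0.58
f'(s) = (-4*s - 2)*(2*s^2 - 3*s - 1)/(2*s^2 + 2*s - 8)^2 + (4*s - 3)/(2*s^2 + 2*s - 8)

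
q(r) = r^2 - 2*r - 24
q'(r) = 2*r - 2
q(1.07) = -25.00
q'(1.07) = 0.14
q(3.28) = -19.80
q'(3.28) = 4.56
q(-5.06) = 11.72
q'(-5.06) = -12.12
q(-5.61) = 18.69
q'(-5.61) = -13.22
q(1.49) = -24.76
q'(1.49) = 0.98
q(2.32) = -23.26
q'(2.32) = 2.64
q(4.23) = -14.57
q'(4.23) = 6.46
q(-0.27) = -23.39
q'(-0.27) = -2.54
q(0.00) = -24.00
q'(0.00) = -2.00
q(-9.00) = 75.00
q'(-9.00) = -20.00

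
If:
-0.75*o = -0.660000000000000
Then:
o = 0.88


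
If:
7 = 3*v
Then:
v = 7/3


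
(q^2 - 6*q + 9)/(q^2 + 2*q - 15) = (q - 3)/(q + 5)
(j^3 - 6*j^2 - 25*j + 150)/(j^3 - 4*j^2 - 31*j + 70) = (j^2 - 11*j + 30)/(j^2 - 9*j + 14)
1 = 1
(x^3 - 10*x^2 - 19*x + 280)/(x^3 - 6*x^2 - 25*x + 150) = (x^2 - 15*x + 56)/(x^2 - 11*x + 30)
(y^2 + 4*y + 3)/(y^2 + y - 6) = (y + 1)/(y - 2)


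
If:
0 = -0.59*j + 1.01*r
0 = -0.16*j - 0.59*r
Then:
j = 0.00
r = 0.00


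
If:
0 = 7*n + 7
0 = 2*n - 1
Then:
No Solution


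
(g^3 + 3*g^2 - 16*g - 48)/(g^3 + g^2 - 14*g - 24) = (g + 4)/(g + 2)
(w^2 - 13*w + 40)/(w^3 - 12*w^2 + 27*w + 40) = 1/(w + 1)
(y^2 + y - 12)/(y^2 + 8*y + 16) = (y - 3)/(y + 4)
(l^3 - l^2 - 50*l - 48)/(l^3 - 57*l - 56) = (l + 6)/(l + 7)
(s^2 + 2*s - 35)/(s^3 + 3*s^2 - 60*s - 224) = (s - 5)/(s^2 - 4*s - 32)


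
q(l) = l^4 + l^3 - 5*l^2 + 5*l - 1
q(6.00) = 1361.00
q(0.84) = 0.76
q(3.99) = 256.32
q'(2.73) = 81.44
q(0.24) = -0.07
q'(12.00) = 7229.00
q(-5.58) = 611.15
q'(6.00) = 917.00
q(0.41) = 0.31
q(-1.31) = -15.43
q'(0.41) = 1.68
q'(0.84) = 1.09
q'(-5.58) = -540.76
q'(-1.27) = 14.35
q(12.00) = 21803.00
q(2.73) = 51.28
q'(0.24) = 2.83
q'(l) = 4*l^3 + 3*l^2 - 10*l + 5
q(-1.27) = -14.86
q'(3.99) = 266.95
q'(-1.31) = 14.26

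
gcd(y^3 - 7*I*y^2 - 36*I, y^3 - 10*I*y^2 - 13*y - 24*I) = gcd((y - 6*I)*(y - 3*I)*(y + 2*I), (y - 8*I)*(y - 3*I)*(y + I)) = y - 3*I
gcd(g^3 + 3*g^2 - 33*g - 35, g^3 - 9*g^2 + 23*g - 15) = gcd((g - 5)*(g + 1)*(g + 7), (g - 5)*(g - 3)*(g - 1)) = g - 5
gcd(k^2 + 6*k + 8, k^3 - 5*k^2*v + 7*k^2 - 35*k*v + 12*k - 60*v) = k + 4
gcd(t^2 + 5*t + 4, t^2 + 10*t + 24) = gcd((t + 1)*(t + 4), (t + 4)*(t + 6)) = t + 4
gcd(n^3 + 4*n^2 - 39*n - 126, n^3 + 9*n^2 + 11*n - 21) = n^2 + 10*n + 21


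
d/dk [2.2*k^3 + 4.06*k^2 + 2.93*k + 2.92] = 6.6*k^2 + 8.12*k + 2.93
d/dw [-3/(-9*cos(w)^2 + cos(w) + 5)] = 3*(18*cos(w) - 1)*sin(w)/(-9*cos(w)^2 + cos(w) + 5)^2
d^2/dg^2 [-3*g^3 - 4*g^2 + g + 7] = -18*g - 8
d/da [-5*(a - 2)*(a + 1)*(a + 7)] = -15*a^2 - 60*a + 45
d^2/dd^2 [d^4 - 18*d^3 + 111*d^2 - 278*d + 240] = 12*d^2 - 108*d + 222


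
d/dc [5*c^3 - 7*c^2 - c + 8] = 15*c^2 - 14*c - 1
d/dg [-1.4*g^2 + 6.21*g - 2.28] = 6.21 - 2.8*g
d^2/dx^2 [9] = 0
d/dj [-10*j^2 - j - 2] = -20*j - 1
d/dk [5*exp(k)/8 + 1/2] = 5*exp(k)/8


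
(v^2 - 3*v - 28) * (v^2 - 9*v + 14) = v^4 - 12*v^3 + 13*v^2 + 210*v - 392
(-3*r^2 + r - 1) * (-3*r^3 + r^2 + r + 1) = 9*r^5 - 6*r^4 + r^3 - 3*r^2 - 1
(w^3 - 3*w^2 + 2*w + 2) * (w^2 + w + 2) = w^5 - 2*w^4 + w^3 - 2*w^2 + 6*w + 4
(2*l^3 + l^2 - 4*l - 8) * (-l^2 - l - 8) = -2*l^5 - 3*l^4 - 13*l^3 + 4*l^2 + 40*l + 64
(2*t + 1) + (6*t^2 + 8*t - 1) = 6*t^2 + 10*t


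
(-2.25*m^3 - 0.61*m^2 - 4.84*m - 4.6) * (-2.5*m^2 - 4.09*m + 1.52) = 5.625*m^5 + 10.7275*m^4 + 11.1749*m^3 + 30.3684*m^2 + 11.4572*m - 6.992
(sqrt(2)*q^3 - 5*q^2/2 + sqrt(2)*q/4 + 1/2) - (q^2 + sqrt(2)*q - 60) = sqrt(2)*q^3 - 7*q^2/2 - 3*sqrt(2)*q/4 + 121/2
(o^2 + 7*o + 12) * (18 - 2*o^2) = -2*o^4 - 14*o^3 - 6*o^2 + 126*o + 216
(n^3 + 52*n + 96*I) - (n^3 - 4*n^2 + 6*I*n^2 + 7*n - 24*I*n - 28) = 4*n^2 - 6*I*n^2 + 45*n + 24*I*n + 28 + 96*I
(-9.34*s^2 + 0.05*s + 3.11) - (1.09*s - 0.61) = -9.34*s^2 - 1.04*s + 3.72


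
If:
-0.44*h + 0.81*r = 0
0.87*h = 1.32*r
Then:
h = 0.00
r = 0.00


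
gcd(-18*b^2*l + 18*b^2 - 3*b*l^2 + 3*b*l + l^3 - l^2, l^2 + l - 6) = 1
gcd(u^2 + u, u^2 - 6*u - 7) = u + 1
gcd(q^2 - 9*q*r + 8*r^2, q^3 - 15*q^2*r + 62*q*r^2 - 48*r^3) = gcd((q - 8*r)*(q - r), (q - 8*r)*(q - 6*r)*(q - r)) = q^2 - 9*q*r + 8*r^2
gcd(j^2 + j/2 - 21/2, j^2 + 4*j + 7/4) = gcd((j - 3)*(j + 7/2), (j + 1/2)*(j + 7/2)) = j + 7/2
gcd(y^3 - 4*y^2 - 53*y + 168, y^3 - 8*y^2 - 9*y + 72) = y^2 - 11*y + 24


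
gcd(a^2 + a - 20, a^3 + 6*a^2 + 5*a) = a + 5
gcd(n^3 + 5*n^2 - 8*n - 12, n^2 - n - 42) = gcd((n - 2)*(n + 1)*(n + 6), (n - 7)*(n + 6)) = n + 6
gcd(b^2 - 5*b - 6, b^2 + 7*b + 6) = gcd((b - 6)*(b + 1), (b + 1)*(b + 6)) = b + 1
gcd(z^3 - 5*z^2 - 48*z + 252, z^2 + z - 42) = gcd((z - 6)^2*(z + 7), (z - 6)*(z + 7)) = z^2 + z - 42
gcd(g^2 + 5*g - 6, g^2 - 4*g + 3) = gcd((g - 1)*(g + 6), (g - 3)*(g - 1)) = g - 1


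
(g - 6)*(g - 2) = g^2 - 8*g + 12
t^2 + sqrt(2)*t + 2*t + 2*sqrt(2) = (t + 2)*(t + sqrt(2))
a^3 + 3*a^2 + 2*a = a*(a + 1)*(a + 2)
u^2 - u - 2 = (u - 2)*(u + 1)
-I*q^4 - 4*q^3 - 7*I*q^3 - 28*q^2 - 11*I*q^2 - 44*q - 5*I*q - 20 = (q + 1)*(q + 5)*(q - 4*I)*(-I*q - I)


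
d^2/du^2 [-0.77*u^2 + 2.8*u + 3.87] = -1.54000000000000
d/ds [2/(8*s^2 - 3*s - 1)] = 2*(3 - 16*s)/(-8*s^2 + 3*s + 1)^2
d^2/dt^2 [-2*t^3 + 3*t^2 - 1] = 6 - 12*t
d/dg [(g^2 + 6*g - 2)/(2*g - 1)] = 2*(g^2 - g - 1)/(4*g^2 - 4*g + 1)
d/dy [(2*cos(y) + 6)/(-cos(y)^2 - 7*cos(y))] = -(2*sin(y) + 42*sin(y)/cos(y)^2 + 12*tan(y))/(cos(y) + 7)^2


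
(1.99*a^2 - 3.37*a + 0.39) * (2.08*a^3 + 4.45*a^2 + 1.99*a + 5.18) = 4.1392*a^5 + 1.8459*a^4 - 10.2252*a^3 + 5.3374*a^2 - 16.6805*a + 2.0202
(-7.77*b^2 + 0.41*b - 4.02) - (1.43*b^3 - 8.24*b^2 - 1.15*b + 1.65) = -1.43*b^3 + 0.470000000000001*b^2 + 1.56*b - 5.67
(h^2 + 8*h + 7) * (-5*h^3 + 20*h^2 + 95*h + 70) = -5*h^5 - 20*h^4 + 220*h^3 + 970*h^2 + 1225*h + 490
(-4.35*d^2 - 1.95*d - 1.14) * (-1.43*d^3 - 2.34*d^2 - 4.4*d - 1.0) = 6.2205*d^5 + 12.9675*d^4 + 25.3332*d^3 + 15.5976*d^2 + 6.966*d + 1.14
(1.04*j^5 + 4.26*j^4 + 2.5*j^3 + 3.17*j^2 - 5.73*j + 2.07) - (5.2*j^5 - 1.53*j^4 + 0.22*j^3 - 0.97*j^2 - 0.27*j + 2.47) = -4.16*j^5 + 5.79*j^4 + 2.28*j^3 + 4.14*j^2 - 5.46*j - 0.4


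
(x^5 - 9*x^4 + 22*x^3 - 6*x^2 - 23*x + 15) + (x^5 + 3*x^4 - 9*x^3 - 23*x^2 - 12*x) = 2*x^5 - 6*x^4 + 13*x^3 - 29*x^2 - 35*x + 15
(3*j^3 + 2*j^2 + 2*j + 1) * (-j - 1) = -3*j^4 - 5*j^3 - 4*j^2 - 3*j - 1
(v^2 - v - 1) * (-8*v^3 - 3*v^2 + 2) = -8*v^5 + 5*v^4 + 11*v^3 + 5*v^2 - 2*v - 2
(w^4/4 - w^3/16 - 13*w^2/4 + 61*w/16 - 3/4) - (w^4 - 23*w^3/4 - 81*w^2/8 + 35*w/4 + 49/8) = -3*w^4/4 + 91*w^3/16 + 55*w^2/8 - 79*w/16 - 55/8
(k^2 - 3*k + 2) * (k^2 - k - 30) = k^4 - 4*k^3 - 25*k^2 + 88*k - 60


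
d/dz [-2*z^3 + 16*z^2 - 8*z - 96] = -6*z^2 + 32*z - 8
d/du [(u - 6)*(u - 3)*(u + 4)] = 3*u^2 - 10*u - 18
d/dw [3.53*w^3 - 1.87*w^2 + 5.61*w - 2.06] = 10.59*w^2 - 3.74*w + 5.61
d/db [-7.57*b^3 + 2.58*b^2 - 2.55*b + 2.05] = -22.71*b^2 + 5.16*b - 2.55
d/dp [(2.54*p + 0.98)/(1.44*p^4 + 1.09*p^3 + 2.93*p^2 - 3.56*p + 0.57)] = (-10.9728*p^4 - 11.182*p^3 - 10.6468*p^2 - 5.7428*p + 4.9366)/(2.0736*p^8 + 3.1392*p^7 + 9.6265*p^6 - 3.8654*p^5 + 2.4657*p^4 - 19.619*p^3 + 16.0138*p^2 - 4.0584*p + 0.3249)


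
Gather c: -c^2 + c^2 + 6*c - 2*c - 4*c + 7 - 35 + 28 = 0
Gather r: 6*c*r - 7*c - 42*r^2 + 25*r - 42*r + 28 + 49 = -7*c - 42*r^2 + r*(6*c - 17) + 77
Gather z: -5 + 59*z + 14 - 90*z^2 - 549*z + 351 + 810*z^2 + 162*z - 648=720*z^2 - 328*z - 288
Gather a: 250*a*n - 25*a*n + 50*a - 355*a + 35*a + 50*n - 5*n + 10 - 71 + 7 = a*(225*n - 270) + 45*n - 54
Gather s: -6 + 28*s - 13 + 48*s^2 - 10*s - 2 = 48*s^2 + 18*s - 21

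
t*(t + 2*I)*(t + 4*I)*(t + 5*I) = t^4 + 11*I*t^3 - 38*t^2 - 40*I*t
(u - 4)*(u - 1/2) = u^2 - 9*u/2 + 2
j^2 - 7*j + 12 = (j - 4)*(j - 3)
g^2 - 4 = (g - 2)*(g + 2)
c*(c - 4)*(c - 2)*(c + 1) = c^4 - 5*c^3 + 2*c^2 + 8*c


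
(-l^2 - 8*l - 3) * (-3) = 3*l^2 + 24*l + 9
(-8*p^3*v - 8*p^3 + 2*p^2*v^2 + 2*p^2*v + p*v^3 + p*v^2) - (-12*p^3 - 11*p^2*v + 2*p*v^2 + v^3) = -8*p^3*v + 4*p^3 + 2*p^2*v^2 + 13*p^2*v + p*v^3 - p*v^2 - v^3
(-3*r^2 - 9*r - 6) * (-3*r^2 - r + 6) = 9*r^4 + 30*r^3 + 9*r^2 - 48*r - 36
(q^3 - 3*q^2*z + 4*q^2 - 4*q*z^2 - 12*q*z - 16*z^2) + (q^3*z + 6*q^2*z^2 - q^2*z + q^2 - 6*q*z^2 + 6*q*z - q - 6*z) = q^3*z + q^3 + 6*q^2*z^2 - 4*q^2*z + 5*q^2 - 10*q*z^2 - 6*q*z - q - 16*z^2 - 6*z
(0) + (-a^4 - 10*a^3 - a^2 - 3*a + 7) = -a^4 - 10*a^3 - a^2 - 3*a + 7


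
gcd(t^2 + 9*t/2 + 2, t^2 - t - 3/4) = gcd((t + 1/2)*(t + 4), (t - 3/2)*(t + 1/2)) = t + 1/2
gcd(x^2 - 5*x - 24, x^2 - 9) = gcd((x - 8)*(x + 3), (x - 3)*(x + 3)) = x + 3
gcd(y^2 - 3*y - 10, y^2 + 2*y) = y + 2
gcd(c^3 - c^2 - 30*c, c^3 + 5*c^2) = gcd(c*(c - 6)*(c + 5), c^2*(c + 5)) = c^2 + 5*c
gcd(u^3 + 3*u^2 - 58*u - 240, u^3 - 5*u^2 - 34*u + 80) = u^2 - 3*u - 40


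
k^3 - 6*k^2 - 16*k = k*(k - 8)*(k + 2)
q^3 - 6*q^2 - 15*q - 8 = (q - 8)*(q + 1)^2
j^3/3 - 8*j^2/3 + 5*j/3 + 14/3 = (j/3 + 1/3)*(j - 7)*(j - 2)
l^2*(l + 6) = l^3 + 6*l^2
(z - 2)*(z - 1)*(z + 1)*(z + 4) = z^4 + 2*z^3 - 9*z^2 - 2*z + 8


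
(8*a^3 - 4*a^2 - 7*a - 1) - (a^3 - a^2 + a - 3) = 7*a^3 - 3*a^2 - 8*a + 2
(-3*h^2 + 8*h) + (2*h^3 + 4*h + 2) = 2*h^3 - 3*h^2 + 12*h + 2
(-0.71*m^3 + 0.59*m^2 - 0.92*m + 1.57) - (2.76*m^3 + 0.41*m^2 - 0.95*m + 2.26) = -3.47*m^3 + 0.18*m^2 + 0.0299999999999999*m - 0.69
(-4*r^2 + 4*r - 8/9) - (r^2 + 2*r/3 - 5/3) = -5*r^2 + 10*r/3 + 7/9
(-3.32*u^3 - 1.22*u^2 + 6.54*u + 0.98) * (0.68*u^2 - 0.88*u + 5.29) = -2.2576*u^5 + 2.092*u^4 - 12.042*u^3 - 11.5426*u^2 + 33.7342*u + 5.1842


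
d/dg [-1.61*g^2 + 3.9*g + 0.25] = 3.9 - 3.22*g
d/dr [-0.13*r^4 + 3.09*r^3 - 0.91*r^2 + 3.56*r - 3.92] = -0.52*r^3 + 9.27*r^2 - 1.82*r + 3.56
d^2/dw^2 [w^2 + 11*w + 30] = 2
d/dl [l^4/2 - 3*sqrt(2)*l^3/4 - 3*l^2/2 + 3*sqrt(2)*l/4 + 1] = 2*l^3 - 9*sqrt(2)*l^2/4 - 3*l + 3*sqrt(2)/4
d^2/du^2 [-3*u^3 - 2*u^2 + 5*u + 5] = -18*u - 4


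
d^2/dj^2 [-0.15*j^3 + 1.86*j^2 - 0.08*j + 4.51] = 3.72 - 0.9*j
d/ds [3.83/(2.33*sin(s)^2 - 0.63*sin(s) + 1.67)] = (2.4129 - 17.8478*sin(s))*cos(s)/(2.33*sin(s)^2 - 0.63*sin(s) + 1.67)^2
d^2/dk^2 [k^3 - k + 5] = 6*k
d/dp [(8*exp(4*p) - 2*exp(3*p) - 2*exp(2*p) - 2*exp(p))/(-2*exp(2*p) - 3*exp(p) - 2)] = (-32*exp(5*p) - 68*exp(4*p) - 52*exp(3*p) + 14*exp(2*p) + 8*exp(p) + 4)*exp(p)/(4*exp(4*p) + 12*exp(3*p) + 17*exp(2*p) + 12*exp(p) + 4)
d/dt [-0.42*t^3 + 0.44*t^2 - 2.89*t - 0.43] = -1.26*t^2 + 0.88*t - 2.89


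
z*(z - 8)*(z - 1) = z^3 - 9*z^2 + 8*z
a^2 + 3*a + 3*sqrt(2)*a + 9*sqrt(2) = (a + 3)*(a + 3*sqrt(2))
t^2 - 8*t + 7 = (t - 7)*(t - 1)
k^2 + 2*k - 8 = (k - 2)*(k + 4)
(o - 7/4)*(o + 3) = o^2 + 5*o/4 - 21/4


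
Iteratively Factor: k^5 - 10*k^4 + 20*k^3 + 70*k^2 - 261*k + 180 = (k + 3)*(k^4 - 13*k^3 + 59*k^2 - 107*k + 60) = (k - 3)*(k + 3)*(k^3 - 10*k^2 + 29*k - 20) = (k - 3)*(k - 1)*(k + 3)*(k^2 - 9*k + 20) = (k - 4)*(k - 3)*(k - 1)*(k + 3)*(k - 5)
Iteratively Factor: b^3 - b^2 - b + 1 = (b + 1)*(b^2 - 2*b + 1) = (b - 1)*(b + 1)*(b - 1)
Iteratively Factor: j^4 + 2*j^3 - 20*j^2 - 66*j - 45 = (j + 1)*(j^3 + j^2 - 21*j - 45) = (j + 1)*(j + 3)*(j^2 - 2*j - 15) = (j + 1)*(j + 3)^2*(j - 5)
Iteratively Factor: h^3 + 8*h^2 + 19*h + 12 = (h + 3)*(h^2 + 5*h + 4) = (h + 1)*(h + 3)*(h + 4)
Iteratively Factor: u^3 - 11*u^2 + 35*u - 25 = (u - 5)*(u^2 - 6*u + 5) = (u - 5)*(u - 1)*(u - 5)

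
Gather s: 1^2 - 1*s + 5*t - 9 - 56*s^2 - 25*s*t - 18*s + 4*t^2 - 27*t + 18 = -56*s^2 + s*(-25*t - 19) + 4*t^2 - 22*t + 10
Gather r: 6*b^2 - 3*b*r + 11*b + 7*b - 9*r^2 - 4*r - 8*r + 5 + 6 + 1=6*b^2 + 18*b - 9*r^2 + r*(-3*b - 12) + 12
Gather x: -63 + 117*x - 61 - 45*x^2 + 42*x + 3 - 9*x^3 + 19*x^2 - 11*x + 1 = -9*x^3 - 26*x^2 + 148*x - 120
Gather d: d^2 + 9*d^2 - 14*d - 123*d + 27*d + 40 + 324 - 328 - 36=10*d^2 - 110*d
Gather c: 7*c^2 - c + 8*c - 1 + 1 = 7*c^2 + 7*c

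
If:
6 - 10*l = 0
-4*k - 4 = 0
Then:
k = -1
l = 3/5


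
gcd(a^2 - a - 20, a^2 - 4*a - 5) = a - 5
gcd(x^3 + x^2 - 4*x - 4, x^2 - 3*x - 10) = x + 2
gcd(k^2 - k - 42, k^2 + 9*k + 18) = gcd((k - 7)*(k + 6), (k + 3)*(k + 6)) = k + 6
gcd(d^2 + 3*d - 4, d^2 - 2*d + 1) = d - 1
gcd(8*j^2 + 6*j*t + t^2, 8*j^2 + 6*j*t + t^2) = 8*j^2 + 6*j*t + t^2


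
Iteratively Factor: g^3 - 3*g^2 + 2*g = (g - 1)*(g^2 - 2*g) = (g - 2)*(g - 1)*(g)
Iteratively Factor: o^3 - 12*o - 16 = (o + 2)*(o^2 - 2*o - 8) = (o + 2)^2*(o - 4)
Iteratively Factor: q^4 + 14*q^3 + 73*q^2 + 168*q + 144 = (q + 3)*(q^3 + 11*q^2 + 40*q + 48) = (q + 3)*(q + 4)*(q^2 + 7*q + 12) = (q + 3)*(q + 4)^2*(q + 3)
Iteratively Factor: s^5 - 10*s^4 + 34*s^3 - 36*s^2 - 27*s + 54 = (s - 2)*(s^4 - 8*s^3 + 18*s^2 - 27) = (s - 3)*(s - 2)*(s^3 - 5*s^2 + 3*s + 9) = (s - 3)*(s - 2)*(s + 1)*(s^2 - 6*s + 9) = (s - 3)^2*(s - 2)*(s + 1)*(s - 3)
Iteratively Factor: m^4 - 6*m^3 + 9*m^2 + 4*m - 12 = (m - 3)*(m^3 - 3*m^2 + 4) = (m - 3)*(m - 2)*(m^2 - m - 2) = (m - 3)*(m - 2)^2*(m + 1)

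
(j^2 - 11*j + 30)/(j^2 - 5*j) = (j - 6)/j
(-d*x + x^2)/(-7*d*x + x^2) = (d - x)/(7*d - x)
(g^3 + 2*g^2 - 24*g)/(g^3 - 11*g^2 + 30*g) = (g^2 + 2*g - 24)/(g^2 - 11*g + 30)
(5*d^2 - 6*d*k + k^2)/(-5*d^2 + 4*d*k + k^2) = (-5*d + k)/(5*d + k)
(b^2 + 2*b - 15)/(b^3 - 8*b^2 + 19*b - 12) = (b + 5)/(b^2 - 5*b + 4)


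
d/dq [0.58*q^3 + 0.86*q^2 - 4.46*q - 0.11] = 1.74*q^2 + 1.72*q - 4.46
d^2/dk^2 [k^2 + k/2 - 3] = 2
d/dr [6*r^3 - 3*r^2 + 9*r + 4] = 18*r^2 - 6*r + 9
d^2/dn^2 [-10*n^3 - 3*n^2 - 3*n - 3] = -60*n - 6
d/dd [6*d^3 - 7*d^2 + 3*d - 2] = 18*d^2 - 14*d + 3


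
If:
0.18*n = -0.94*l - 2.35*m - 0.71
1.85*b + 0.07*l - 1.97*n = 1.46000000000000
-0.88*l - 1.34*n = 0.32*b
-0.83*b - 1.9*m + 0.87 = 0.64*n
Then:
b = 1.02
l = -0.66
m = -0.05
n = 0.19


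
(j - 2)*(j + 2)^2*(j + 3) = j^4 + 5*j^3 + 2*j^2 - 20*j - 24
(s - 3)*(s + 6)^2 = s^3 + 9*s^2 - 108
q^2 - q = q*(q - 1)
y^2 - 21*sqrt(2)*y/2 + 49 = (y - 7*sqrt(2))*(y - 7*sqrt(2)/2)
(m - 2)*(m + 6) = m^2 + 4*m - 12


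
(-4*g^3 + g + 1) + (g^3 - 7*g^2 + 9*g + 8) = -3*g^3 - 7*g^2 + 10*g + 9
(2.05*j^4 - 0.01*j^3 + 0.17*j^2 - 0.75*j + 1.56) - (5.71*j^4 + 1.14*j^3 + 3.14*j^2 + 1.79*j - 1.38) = -3.66*j^4 - 1.15*j^3 - 2.97*j^2 - 2.54*j + 2.94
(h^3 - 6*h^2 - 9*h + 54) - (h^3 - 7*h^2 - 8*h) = h^2 - h + 54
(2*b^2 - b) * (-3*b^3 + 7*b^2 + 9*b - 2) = -6*b^5 + 17*b^4 + 11*b^3 - 13*b^2 + 2*b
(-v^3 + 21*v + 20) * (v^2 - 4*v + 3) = -v^5 + 4*v^4 + 18*v^3 - 64*v^2 - 17*v + 60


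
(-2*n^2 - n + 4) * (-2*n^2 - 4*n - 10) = 4*n^4 + 10*n^3 + 16*n^2 - 6*n - 40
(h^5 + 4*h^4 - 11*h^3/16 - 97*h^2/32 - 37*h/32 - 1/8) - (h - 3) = h^5 + 4*h^4 - 11*h^3/16 - 97*h^2/32 - 69*h/32 + 23/8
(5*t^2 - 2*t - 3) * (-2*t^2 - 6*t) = -10*t^4 - 26*t^3 + 18*t^2 + 18*t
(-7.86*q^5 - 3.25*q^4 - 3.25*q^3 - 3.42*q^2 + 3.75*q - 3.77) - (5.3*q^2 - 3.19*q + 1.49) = -7.86*q^5 - 3.25*q^4 - 3.25*q^3 - 8.72*q^2 + 6.94*q - 5.26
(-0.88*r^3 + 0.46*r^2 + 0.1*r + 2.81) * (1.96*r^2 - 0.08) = -1.7248*r^5 + 0.9016*r^4 + 0.2664*r^3 + 5.4708*r^2 - 0.008*r - 0.2248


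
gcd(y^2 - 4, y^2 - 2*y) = y - 2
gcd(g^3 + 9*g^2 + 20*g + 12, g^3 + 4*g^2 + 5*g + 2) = g^2 + 3*g + 2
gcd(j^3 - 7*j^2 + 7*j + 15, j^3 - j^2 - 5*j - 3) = j^2 - 2*j - 3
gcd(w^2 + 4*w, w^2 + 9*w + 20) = w + 4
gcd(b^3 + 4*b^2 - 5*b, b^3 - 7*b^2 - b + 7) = b - 1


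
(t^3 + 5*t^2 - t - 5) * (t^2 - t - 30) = t^5 + 4*t^4 - 36*t^3 - 154*t^2 + 35*t + 150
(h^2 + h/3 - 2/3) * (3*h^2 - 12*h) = 3*h^4 - 11*h^3 - 6*h^2 + 8*h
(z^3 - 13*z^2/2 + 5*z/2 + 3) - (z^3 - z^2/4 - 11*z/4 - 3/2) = -25*z^2/4 + 21*z/4 + 9/2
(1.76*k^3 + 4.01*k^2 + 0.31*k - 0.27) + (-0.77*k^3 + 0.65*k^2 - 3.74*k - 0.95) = 0.99*k^3 + 4.66*k^2 - 3.43*k - 1.22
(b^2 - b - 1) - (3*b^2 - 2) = -2*b^2 - b + 1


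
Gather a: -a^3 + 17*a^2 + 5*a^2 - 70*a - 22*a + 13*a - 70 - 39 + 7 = -a^3 + 22*a^2 - 79*a - 102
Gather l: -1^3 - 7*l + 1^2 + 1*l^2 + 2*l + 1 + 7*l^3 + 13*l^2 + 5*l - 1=7*l^3 + 14*l^2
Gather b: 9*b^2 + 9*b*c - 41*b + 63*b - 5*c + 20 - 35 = 9*b^2 + b*(9*c + 22) - 5*c - 15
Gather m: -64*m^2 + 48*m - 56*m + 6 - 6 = -64*m^2 - 8*m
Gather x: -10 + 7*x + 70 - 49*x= 60 - 42*x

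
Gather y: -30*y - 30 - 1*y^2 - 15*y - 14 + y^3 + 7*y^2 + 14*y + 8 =y^3 + 6*y^2 - 31*y - 36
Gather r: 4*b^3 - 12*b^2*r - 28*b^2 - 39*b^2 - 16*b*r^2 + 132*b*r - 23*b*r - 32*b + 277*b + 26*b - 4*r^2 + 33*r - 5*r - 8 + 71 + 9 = 4*b^3 - 67*b^2 + 271*b + r^2*(-16*b - 4) + r*(-12*b^2 + 109*b + 28) + 72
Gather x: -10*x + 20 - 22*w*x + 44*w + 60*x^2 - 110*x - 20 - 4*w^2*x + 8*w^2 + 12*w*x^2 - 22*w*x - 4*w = 8*w^2 + 40*w + x^2*(12*w + 60) + x*(-4*w^2 - 44*w - 120)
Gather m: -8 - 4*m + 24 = 16 - 4*m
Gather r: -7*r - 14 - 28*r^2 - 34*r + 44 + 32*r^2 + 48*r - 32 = 4*r^2 + 7*r - 2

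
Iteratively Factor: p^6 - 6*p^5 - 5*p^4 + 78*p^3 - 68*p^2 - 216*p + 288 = (p + 3)*(p^5 - 9*p^4 + 22*p^3 + 12*p^2 - 104*p + 96) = (p - 2)*(p + 3)*(p^4 - 7*p^3 + 8*p^2 + 28*p - 48) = (p - 2)^2*(p + 3)*(p^3 - 5*p^2 - 2*p + 24) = (p - 4)*(p - 2)^2*(p + 3)*(p^2 - p - 6) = (p - 4)*(p - 2)^2*(p + 2)*(p + 3)*(p - 3)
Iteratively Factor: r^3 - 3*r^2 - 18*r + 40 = (r - 5)*(r^2 + 2*r - 8) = (r - 5)*(r + 4)*(r - 2)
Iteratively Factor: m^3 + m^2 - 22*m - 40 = (m - 5)*(m^2 + 6*m + 8) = (m - 5)*(m + 2)*(m + 4)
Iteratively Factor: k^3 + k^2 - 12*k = (k - 3)*(k^2 + 4*k) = k*(k - 3)*(k + 4)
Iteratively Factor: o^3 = (o)*(o^2) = o^2*(o)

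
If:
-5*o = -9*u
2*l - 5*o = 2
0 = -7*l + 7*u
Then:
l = -2/7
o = -18/35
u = -2/7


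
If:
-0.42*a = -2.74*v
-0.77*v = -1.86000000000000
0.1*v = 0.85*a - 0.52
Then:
No Solution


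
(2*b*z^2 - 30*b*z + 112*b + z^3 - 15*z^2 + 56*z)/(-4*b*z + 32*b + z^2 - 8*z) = (2*b*z - 14*b + z^2 - 7*z)/(-4*b + z)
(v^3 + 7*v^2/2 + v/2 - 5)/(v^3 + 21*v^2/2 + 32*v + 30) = (v - 1)/(v + 6)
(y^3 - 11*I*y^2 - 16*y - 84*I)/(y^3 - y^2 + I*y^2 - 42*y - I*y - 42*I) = (y^3 - 11*I*y^2 - 16*y - 84*I)/(y^3 + y^2*(-1 + I) - y*(42 + I) - 42*I)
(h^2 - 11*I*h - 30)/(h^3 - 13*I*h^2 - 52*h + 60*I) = 1/(h - 2*I)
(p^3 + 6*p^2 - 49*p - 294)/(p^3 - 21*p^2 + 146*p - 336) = (p^2 + 13*p + 42)/(p^2 - 14*p + 48)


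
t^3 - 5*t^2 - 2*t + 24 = (t - 4)*(t - 3)*(t + 2)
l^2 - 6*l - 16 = (l - 8)*(l + 2)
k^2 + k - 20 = (k - 4)*(k + 5)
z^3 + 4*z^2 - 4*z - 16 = (z - 2)*(z + 2)*(z + 4)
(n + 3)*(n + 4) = n^2 + 7*n + 12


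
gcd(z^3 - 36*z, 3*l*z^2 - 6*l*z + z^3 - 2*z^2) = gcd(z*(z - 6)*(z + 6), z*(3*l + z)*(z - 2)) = z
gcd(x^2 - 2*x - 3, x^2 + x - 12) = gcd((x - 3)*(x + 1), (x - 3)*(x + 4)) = x - 3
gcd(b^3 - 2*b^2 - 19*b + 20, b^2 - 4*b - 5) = b - 5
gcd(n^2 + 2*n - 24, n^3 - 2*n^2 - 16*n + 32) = n - 4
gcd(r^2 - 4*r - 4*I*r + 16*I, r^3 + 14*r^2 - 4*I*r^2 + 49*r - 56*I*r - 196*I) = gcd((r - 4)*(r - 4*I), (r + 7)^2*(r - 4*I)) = r - 4*I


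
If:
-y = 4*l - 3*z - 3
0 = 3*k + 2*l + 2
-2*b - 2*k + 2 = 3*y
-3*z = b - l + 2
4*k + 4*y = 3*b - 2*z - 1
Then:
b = 135/587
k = -370/587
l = -32/587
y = 548/587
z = -447/587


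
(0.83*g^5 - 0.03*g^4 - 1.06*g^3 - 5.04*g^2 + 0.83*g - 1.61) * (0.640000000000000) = 0.5312*g^5 - 0.0192*g^4 - 0.6784*g^3 - 3.2256*g^2 + 0.5312*g - 1.0304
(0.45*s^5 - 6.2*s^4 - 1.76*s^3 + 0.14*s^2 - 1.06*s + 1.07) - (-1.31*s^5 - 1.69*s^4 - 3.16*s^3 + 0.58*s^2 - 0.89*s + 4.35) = 1.76*s^5 - 4.51*s^4 + 1.4*s^3 - 0.44*s^2 - 0.17*s - 3.28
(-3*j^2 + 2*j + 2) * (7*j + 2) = -21*j^3 + 8*j^2 + 18*j + 4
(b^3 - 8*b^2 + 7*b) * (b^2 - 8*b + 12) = b^5 - 16*b^4 + 83*b^3 - 152*b^2 + 84*b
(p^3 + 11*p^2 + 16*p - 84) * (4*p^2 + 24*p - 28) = 4*p^5 + 68*p^4 + 300*p^3 - 260*p^2 - 2464*p + 2352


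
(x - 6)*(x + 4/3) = x^2 - 14*x/3 - 8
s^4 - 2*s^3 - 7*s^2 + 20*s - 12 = (s - 2)^2*(s - 1)*(s + 3)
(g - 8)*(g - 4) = g^2 - 12*g + 32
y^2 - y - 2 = (y - 2)*(y + 1)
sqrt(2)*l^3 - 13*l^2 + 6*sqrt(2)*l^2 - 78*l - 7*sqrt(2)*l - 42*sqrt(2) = (l + 6)*(l - 7*sqrt(2))*(sqrt(2)*l + 1)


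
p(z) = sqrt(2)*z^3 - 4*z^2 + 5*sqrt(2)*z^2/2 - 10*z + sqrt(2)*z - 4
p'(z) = 3*sqrt(2)*z^2 - 8*z + 5*sqrt(2)*z - 10 + sqrt(2)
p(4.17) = 54.67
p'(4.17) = 61.32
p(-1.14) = 3.09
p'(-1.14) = -2.01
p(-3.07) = -22.94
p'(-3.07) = 34.25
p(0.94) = -11.31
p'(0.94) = -5.71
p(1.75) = -12.87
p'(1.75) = 2.78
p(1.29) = -12.81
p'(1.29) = -2.72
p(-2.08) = -0.88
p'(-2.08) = 11.70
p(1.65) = -13.08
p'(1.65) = 1.43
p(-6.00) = -274.68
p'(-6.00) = 149.72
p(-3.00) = -20.61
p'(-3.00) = 32.38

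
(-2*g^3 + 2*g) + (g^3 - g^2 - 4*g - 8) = -g^3 - g^2 - 2*g - 8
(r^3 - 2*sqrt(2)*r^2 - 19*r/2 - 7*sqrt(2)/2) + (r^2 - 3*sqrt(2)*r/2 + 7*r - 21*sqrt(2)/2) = r^3 - 2*sqrt(2)*r^2 + r^2 - 5*r/2 - 3*sqrt(2)*r/2 - 14*sqrt(2)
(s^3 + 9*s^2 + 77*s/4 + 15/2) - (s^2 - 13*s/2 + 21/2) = s^3 + 8*s^2 + 103*s/4 - 3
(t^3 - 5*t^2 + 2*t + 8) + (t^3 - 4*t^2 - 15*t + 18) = 2*t^3 - 9*t^2 - 13*t + 26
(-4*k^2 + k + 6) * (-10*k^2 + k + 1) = 40*k^4 - 14*k^3 - 63*k^2 + 7*k + 6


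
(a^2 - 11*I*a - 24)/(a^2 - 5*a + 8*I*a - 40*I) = (a^2 - 11*I*a - 24)/(a^2 + a*(-5 + 8*I) - 40*I)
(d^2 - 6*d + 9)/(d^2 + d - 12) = (d - 3)/(d + 4)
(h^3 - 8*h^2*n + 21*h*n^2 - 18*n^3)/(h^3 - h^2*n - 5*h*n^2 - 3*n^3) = (h^2 - 5*h*n + 6*n^2)/(h^2 + 2*h*n + n^2)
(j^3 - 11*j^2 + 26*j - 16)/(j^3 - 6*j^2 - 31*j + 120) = (j^2 - 3*j + 2)/(j^2 + 2*j - 15)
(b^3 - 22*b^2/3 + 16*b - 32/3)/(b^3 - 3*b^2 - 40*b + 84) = (b^2 - 16*b/3 + 16/3)/(b^2 - b - 42)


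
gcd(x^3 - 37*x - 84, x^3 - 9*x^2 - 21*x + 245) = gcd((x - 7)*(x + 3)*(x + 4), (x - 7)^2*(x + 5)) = x - 7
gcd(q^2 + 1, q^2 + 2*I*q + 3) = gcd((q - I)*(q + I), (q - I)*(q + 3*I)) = q - I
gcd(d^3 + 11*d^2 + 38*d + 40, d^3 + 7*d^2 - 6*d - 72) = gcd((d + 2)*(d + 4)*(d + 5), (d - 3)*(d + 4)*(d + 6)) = d + 4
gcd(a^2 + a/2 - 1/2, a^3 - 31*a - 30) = a + 1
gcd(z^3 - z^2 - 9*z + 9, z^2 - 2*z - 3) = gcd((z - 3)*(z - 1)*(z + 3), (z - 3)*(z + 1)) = z - 3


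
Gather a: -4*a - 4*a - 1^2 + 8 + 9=16 - 8*a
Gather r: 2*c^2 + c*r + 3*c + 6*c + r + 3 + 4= 2*c^2 + 9*c + r*(c + 1) + 7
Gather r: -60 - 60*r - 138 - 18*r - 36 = -78*r - 234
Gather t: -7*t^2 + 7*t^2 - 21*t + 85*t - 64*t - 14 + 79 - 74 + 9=0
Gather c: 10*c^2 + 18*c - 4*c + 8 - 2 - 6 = 10*c^2 + 14*c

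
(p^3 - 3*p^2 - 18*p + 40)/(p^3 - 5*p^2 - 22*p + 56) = (p - 5)/(p - 7)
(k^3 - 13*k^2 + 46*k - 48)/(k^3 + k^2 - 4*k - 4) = (k^2 - 11*k + 24)/(k^2 + 3*k + 2)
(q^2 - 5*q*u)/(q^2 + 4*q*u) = (q - 5*u)/(q + 4*u)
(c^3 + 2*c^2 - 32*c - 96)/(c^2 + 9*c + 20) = (c^2 - 2*c - 24)/(c + 5)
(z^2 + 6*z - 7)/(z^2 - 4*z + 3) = (z + 7)/(z - 3)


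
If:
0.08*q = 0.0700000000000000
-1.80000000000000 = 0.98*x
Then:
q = 0.88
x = -1.84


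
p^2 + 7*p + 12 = (p + 3)*(p + 4)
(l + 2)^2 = l^2 + 4*l + 4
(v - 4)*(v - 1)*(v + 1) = v^3 - 4*v^2 - v + 4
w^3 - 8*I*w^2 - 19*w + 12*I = (w - 4*I)*(w - 3*I)*(w - I)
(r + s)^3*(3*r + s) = 3*r^4 + 10*r^3*s + 12*r^2*s^2 + 6*r*s^3 + s^4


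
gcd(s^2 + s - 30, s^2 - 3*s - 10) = s - 5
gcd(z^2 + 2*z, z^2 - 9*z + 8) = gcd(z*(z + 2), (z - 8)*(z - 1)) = 1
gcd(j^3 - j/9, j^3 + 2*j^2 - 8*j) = j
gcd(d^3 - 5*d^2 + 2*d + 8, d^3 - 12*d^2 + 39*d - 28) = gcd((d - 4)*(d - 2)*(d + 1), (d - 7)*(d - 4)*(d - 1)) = d - 4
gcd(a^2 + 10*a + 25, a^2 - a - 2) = 1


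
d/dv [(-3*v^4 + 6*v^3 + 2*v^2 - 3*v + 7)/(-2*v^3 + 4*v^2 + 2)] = (3*v^6 - 12*v^5 + 14*v^4 - 18*v^3 + 45*v^2 - 24*v - 3)/(2*(v^6 - 4*v^5 + 4*v^4 - 2*v^3 + 4*v^2 + 1))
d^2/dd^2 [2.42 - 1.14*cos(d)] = 1.14*cos(d)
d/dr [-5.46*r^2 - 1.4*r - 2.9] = -10.92*r - 1.4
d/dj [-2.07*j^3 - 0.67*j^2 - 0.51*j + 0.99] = -6.21*j^2 - 1.34*j - 0.51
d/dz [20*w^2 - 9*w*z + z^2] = -9*w + 2*z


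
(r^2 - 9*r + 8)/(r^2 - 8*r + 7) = (r - 8)/(r - 7)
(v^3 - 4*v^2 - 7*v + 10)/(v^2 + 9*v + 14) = (v^2 - 6*v + 5)/(v + 7)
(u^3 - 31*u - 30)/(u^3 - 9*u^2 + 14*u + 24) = (u + 5)/(u - 4)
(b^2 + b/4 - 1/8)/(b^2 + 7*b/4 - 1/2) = (b + 1/2)/(b + 2)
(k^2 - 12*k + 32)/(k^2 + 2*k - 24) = (k - 8)/(k + 6)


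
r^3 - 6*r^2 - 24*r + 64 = (r - 8)*(r - 2)*(r + 4)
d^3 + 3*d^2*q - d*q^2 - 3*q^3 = (d - q)*(d + q)*(d + 3*q)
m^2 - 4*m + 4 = (m - 2)^2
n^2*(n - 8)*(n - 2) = n^4 - 10*n^3 + 16*n^2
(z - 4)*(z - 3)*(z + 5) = z^3 - 2*z^2 - 23*z + 60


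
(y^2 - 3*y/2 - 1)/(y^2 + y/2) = (y - 2)/y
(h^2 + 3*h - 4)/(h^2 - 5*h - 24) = (-h^2 - 3*h + 4)/(-h^2 + 5*h + 24)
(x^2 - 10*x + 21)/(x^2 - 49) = (x - 3)/(x + 7)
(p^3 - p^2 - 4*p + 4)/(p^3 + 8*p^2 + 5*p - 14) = (p - 2)/(p + 7)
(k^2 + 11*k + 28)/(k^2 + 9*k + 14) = (k + 4)/(k + 2)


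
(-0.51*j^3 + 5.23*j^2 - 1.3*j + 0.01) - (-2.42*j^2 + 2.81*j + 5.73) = -0.51*j^3 + 7.65*j^2 - 4.11*j - 5.72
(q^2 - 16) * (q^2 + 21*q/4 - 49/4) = q^4 + 21*q^3/4 - 113*q^2/4 - 84*q + 196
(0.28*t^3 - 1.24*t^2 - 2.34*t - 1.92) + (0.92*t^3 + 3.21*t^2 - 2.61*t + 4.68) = 1.2*t^3 + 1.97*t^2 - 4.95*t + 2.76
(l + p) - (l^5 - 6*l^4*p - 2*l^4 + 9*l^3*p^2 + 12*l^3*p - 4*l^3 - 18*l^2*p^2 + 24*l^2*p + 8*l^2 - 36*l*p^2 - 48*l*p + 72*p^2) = -l^5 + 6*l^4*p + 2*l^4 - 9*l^3*p^2 - 12*l^3*p + 4*l^3 + 18*l^2*p^2 - 24*l^2*p - 8*l^2 + 36*l*p^2 + 48*l*p + l - 72*p^2 + p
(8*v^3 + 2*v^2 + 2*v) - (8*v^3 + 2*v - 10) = 2*v^2 + 10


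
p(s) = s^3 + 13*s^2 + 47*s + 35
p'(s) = 3*s^2 + 26*s + 47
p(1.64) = 151.46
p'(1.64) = 97.71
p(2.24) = 216.75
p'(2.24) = 120.29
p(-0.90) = 2.50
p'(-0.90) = 26.03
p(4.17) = 529.56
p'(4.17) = 207.59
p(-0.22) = 25.28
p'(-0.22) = 41.43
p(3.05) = 327.66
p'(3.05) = 154.21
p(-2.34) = -16.61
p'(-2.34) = 2.59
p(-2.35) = -16.64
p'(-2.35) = 2.47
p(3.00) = 320.00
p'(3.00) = 152.00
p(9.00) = 2240.00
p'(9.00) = 524.00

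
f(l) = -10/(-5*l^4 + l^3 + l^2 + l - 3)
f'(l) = -10*(20*l^3 - 3*l^2 - 2*l - 1)/(-5*l^4 + l^3 + l^2 + l - 3)^2 = 10*(-20*l^3 + 3*l^2 + 2*l + 1)/(-5*l^4 + l^3 + l^2 + l - 3)^2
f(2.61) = 0.05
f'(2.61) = -0.08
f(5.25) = 0.00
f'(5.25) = -0.00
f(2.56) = 0.05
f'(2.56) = -0.08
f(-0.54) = 2.61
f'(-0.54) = 2.69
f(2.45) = 0.06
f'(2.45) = -0.11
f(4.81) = 0.00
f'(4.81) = -0.00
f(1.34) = 0.74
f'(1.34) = -2.12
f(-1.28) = 0.55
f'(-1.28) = 1.37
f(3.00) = 0.03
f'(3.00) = -0.04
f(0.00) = 3.33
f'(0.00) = 1.11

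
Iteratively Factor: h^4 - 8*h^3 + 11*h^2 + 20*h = (h - 5)*(h^3 - 3*h^2 - 4*h) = (h - 5)*(h - 4)*(h^2 + h) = (h - 5)*(h - 4)*(h + 1)*(h)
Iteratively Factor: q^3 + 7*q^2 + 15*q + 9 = (q + 3)*(q^2 + 4*q + 3) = (q + 1)*(q + 3)*(q + 3)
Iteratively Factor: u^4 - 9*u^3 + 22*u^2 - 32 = (u - 4)*(u^3 - 5*u^2 + 2*u + 8) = (u - 4)*(u - 2)*(u^2 - 3*u - 4) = (u - 4)*(u - 2)*(u + 1)*(u - 4)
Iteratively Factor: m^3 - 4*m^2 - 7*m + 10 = (m - 1)*(m^2 - 3*m - 10) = (m - 1)*(m + 2)*(m - 5)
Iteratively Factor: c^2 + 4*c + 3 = (c + 3)*(c + 1)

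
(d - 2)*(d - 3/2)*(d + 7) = d^3 + 7*d^2/2 - 43*d/2 + 21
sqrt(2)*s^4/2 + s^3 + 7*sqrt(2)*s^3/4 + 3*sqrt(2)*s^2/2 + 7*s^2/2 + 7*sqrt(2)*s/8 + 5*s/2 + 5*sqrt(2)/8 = (s + 1)*(s + 5/2)*(s + sqrt(2)/2)*(sqrt(2)*s/2 + 1/2)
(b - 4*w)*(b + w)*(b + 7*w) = b^3 + 4*b^2*w - 25*b*w^2 - 28*w^3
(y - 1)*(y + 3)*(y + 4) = y^3 + 6*y^2 + 5*y - 12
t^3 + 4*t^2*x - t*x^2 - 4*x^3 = (t - x)*(t + x)*(t + 4*x)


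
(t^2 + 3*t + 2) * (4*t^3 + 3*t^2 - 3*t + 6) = 4*t^5 + 15*t^4 + 14*t^3 + 3*t^2 + 12*t + 12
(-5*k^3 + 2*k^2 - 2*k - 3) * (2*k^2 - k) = -10*k^5 + 9*k^4 - 6*k^3 - 4*k^2 + 3*k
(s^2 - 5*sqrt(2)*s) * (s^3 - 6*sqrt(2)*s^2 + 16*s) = s^5 - 11*sqrt(2)*s^4 + 76*s^3 - 80*sqrt(2)*s^2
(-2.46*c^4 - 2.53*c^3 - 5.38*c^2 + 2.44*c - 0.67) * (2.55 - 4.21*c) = 10.3566*c^5 + 4.3783*c^4 + 16.1983*c^3 - 23.9914*c^2 + 9.0427*c - 1.7085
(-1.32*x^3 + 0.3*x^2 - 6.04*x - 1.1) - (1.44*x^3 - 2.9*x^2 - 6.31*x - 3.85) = -2.76*x^3 + 3.2*x^2 + 0.27*x + 2.75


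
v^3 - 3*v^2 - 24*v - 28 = (v - 7)*(v + 2)^2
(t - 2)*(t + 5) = t^2 + 3*t - 10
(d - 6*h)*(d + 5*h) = d^2 - d*h - 30*h^2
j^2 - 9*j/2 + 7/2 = (j - 7/2)*(j - 1)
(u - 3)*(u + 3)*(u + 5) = u^3 + 5*u^2 - 9*u - 45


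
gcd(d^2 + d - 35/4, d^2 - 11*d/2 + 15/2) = d - 5/2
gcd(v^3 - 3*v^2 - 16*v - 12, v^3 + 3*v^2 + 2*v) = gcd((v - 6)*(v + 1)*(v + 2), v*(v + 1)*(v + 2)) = v^2 + 3*v + 2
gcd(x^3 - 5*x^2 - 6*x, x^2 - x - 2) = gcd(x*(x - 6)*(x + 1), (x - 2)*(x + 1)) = x + 1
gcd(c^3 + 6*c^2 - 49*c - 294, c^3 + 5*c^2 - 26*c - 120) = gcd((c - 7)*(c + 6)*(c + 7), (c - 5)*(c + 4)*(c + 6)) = c + 6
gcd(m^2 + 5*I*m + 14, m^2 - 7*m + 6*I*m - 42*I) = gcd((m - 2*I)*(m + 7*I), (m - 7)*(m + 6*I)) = 1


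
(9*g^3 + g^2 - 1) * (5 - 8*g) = -72*g^4 + 37*g^3 + 5*g^2 + 8*g - 5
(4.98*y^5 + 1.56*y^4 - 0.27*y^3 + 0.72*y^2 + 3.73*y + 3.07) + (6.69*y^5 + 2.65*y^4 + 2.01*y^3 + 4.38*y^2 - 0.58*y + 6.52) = 11.67*y^5 + 4.21*y^4 + 1.74*y^3 + 5.1*y^2 + 3.15*y + 9.59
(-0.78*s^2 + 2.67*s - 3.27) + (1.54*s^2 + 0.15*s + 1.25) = 0.76*s^2 + 2.82*s - 2.02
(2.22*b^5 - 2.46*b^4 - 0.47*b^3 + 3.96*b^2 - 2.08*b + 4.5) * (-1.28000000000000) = -2.8416*b^5 + 3.1488*b^4 + 0.6016*b^3 - 5.0688*b^2 + 2.6624*b - 5.76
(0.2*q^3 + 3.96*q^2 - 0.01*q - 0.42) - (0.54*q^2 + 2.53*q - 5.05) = 0.2*q^3 + 3.42*q^2 - 2.54*q + 4.63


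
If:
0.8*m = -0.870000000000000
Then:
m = -1.09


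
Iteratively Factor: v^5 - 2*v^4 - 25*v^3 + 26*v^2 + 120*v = (v + 2)*(v^4 - 4*v^3 - 17*v^2 + 60*v) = (v + 2)*(v + 4)*(v^3 - 8*v^2 + 15*v) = v*(v + 2)*(v + 4)*(v^2 - 8*v + 15) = v*(v - 5)*(v + 2)*(v + 4)*(v - 3)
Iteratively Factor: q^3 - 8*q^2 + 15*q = (q)*(q^2 - 8*q + 15) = q*(q - 5)*(q - 3)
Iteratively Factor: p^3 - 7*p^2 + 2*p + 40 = (p - 5)*(p^2 - 2*p - 8) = (p - 5)*(p - 4)*(p + 2)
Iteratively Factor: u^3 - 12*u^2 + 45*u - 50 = (u - 5)*(u^2 - 7*u + 10) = (u - 5)^2*(u - 2)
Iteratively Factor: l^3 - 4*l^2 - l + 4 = (l - 4)*(l^2 - 1) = (l - 4)*(l - 1)*(l + 1)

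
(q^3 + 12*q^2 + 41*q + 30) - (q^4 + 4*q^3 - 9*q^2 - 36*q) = -q^4 - 3*q^3 + 21*q^2 + 77*q + 30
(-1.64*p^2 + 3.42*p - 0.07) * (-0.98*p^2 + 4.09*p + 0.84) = 1.6072*p^4 - 10.0592*p^3 + 12.6788*p^2 + 2.5865*p - 0.0588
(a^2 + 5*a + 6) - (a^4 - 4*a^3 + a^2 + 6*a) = -a^4 + 4*a^3 - a + 6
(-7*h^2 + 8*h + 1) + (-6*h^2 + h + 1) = -13*h^2 + 9*h + 2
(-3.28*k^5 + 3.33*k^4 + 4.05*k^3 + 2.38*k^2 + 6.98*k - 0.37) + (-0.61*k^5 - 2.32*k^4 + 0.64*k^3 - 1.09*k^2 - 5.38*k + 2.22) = -3.89*k^5 + 1.01*k^4 + 4.69*k^3 + 1.29*k^2 + 1.6*k + 1.85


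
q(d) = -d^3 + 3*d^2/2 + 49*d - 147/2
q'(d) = -3*d^2 + 3*d + 49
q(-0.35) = -90.42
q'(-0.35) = 47.58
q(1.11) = -18.63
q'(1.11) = 48.63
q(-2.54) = -171.90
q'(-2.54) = 22.03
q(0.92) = -27.93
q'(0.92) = 49.22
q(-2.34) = -167.13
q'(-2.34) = 25.55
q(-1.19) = -128.00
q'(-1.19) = 41.18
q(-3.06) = -180.74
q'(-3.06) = 11.73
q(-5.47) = -132.98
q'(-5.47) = -57.17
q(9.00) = -240.00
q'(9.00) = -167.00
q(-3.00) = -180.00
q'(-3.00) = 13.00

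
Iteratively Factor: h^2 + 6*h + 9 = (h + 3)*(h + 3)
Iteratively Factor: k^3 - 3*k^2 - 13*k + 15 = (k + 3)*(k^2 - 6*k + 5) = (k - 5)*(k + 3)*(k - 1)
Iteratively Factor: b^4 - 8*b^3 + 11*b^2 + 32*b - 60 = (b - 2)*(b^3 - 6*b^2 - b + 30) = (b - 5)*(b - 2)*(b^2 - b - 6) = (b - 5)*(b - 2)*(b + 2)*(b - 3)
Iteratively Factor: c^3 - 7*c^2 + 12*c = (c - 3)*(c^2 - 4*c) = (c - 4)*(c - 3)*(c)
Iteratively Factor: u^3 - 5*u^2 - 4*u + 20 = (u - 5)*(u^2 - 4) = (u - 5)*(u + 2)*(u - 2)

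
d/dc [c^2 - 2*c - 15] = 2*c - 2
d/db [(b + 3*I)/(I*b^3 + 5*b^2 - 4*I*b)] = 2*(I*b^3 - 2*b^2 + 15*I*b + 6)/(b^2*(b^4 - 10*I*b^3 - 33*b^2 + 40*I*b + 16))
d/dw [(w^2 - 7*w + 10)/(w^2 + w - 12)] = 2*(4*w^2 - 22*w + 37)/(w^4 + 2*w^3 - 23*w^2 - 24*w + 144)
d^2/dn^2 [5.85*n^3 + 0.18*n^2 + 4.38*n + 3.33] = 35.1*n + 0.36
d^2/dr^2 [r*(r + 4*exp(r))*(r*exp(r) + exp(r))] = (r^3 + 16*r^2*exp(r) + 7*r^2 + 48*r*exp(r) + 10*r + 24*exp(r) + 2)*exp(r)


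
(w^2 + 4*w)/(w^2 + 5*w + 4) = w/(w + 1)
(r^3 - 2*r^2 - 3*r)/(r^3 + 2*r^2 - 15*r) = (r + 1)/(r + 5)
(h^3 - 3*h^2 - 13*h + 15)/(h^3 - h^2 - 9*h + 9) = (h - 5)/(h - 3)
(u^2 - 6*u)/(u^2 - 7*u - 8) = u*(6 - u)/(-u^2 + 7*u + 8)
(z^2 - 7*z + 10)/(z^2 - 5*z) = (z - 2)/z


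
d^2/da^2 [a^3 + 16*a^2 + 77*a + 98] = 6*a + 32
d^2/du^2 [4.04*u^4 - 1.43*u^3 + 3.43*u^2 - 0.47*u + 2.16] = 48.48*u^2 - 8.58*u + 6.86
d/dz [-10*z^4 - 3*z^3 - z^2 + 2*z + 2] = -40*z^3 - 9*z^2 - 2*z + 2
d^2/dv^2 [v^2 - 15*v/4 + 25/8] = 2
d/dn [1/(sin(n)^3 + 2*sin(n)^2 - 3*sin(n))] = (-4/tan(n) + 3*cos(n)^3/sin(n)^2)/((sin(n) - 1)^2*(sin(n) + 3)^2)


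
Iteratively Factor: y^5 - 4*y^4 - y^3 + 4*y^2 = (y - 1)*(y^4 - 3*y^3 - 4*y^2) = (y - 4)*(y - 1)*(y^3 + y^2) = (y - 4)*(y - 1)*(y + 1)*(y^2) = y*(y - 4)*(y - 1)*(y + 1)*(y)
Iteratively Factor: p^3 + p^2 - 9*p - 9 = (p - 3)*(p^2 + 4*p + 3) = (p - 3)*(p + 1)*(p + 3)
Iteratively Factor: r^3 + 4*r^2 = (r)*(r^2 + 4*r) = r*(r + 4)*(r)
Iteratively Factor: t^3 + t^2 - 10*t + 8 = (t + 4)*(t^2 - 3*t + 2) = (t - 2)*(t + 4)*(t - 1)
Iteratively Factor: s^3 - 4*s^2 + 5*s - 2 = (s - 2)*(s^2 - 2*s + 1) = (s - 2)*(s - 1)*(s - 1)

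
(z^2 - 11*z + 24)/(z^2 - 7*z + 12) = (z - 8)/(z - 4)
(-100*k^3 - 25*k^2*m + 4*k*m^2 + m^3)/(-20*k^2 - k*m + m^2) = 5*k + m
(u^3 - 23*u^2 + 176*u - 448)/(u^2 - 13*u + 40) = (u^2 - 15*u + 56)/(u - 5)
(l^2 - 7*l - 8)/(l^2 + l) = (l - 8)/l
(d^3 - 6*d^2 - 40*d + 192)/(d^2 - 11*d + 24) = (d^2 + 2*d - 24)/(d - 3)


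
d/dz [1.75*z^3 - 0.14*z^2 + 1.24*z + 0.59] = 5.25*z^2 - 0.28*z + 1.24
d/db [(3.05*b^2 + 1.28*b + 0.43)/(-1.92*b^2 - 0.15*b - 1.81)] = (2.0001*b^2 - 9.3898*b - 2.2523)/(3.6864*b^4 + 0.576*b^3 + 6.9729*b^2 + 0.543*b + 3.2761)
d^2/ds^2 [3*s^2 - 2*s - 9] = 6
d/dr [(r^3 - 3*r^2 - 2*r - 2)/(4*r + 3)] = (8*r^3 - 3*r^2 - 18*r + 2)/(16*r^2 + 24*r + 9)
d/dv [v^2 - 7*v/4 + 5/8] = 2*v - 7/4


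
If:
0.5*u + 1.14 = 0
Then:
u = -2.28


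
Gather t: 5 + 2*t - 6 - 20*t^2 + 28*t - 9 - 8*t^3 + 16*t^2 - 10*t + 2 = -8*t^3 - 4*t^2 + 20*t - 8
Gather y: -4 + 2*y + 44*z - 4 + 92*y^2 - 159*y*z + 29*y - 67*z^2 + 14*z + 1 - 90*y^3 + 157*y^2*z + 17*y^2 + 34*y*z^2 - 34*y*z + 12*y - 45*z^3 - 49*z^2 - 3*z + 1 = -90*y^3 + y^2*(157*z + 109) + y*(34*z^2 - 193*z + 43) - 45*z^3 - 116*z^2 + 55*z - 6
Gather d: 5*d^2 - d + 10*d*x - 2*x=5*d^2 + d*(10*x - 1) - 2*x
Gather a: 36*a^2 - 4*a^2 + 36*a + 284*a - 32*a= 32*a^2 + 288*a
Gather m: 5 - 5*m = 5 - 5*m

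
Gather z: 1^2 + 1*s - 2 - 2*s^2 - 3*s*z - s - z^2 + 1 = -2*s^2 - 3*s*z - z^2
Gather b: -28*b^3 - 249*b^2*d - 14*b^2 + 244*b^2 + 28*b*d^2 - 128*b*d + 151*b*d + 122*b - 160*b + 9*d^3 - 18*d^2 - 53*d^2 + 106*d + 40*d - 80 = -28*b^3 + b^2*(230 - 249*d) + b*(28*d^2 + 23*d - 38) + 9*d^3 - 71*d^2 + 146*d - 80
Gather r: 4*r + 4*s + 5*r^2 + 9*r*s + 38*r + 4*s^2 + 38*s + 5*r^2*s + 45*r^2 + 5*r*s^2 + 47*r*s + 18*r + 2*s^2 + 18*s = r^2*(5*s + 50) + r*(5*s^2 + 56*s + 60) + 6*s^2 + 60*s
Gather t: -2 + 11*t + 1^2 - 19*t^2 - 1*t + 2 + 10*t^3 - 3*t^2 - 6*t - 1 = 10*t^3 - 22*t^2 + 4*t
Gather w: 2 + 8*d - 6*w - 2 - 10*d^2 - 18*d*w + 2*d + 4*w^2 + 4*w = -10*d^2 + 10*d + 4*w^2 + w*(-18*d - 2)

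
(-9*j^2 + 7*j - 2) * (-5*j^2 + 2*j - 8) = 45*j^4 - 53*j^3 + 96*j^2 - 60*j + 16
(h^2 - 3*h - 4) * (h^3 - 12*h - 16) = h^5 - 3*h^4 - 16*h^3 + 20*h^2 + 96*h + 64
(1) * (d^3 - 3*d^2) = d^3 - 3*d^2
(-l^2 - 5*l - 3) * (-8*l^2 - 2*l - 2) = 8*l^4 + 42*l^3 + 36*l^2 + 16*l + 6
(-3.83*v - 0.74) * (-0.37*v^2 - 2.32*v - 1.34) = 1.4171*v^3 + 9.1594*v^2 + 6.849*v + 0.9916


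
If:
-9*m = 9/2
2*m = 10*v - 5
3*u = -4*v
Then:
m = -1/2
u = -8/15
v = 2/5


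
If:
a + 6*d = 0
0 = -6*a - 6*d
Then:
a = 0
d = 0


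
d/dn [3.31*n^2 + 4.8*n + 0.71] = 6.62*n + 4.8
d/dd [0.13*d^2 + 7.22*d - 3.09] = 0.26*d + 7.22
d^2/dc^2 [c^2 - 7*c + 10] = 2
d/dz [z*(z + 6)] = 2*z + 6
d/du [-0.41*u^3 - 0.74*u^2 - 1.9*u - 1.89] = -1.23*u^2 - 1.48*u - 1.9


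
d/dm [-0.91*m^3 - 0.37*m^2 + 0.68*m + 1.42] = -2.73*m^2 - 0.74*m + 0.68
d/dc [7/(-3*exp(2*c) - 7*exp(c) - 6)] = (42*exp(c) + 49)*exp(c)/(3*exp(2*c) + 7*exp(c) + 6)^2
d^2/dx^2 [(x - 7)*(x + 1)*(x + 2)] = 6*x - 8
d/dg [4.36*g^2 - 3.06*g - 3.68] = 8.72*g - 3.06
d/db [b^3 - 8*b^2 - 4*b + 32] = 3*b^2 - 16*b - 4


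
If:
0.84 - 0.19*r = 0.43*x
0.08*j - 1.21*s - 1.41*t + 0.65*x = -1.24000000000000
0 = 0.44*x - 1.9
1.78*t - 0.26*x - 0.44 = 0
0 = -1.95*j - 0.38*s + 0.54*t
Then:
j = -0.21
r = -5.35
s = 2.31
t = 0.88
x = 4.32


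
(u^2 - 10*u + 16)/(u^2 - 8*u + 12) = (u - 8)/(u - 6)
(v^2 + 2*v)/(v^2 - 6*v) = (v + 2)/(v - 6)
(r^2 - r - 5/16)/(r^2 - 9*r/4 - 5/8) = (4*r - 5)/(2*(2*r - 5))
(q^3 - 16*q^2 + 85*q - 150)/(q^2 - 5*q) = q - 11 + 30/q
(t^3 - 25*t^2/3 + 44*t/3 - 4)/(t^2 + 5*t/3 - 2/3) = (t^2 - 8*t + 12)/(t + 2)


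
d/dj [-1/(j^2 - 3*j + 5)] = (2*j - 3)/(j^2 - 3*j + 5)^2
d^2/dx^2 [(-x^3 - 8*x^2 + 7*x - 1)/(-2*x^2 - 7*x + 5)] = 2*(-81*x^3 + 147*x^2 - 93*x + 14)/(8*x^6 + 84*x^5 + 234*x^4 - 77*x^3 - 585*x^2 + 525*x - 125)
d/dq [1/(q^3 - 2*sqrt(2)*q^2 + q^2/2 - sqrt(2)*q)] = 4*(-3*q^2 - q + 4*sqrt(2)*q + sqrt(2))/(q^2*(2*q^2 - 4*sqrt(2)*q + q - 2*sqrt(2))^2)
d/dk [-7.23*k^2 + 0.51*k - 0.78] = 0.51 - 14.46*k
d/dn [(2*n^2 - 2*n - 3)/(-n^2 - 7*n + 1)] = (-16*n^2 - 2*n - 23)/(n^4 + 14*n^3 + 47*n^2 - 14*n + 1)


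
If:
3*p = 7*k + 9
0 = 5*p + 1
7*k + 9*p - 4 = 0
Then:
No Solution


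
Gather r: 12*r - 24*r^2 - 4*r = -24*r^2 + 8*r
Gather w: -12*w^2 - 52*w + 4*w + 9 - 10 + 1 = -12*w^2 - 48*w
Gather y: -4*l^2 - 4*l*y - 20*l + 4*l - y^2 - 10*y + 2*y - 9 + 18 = -4*l^2 - 16*l - y^2 + y*(-4*l - 8) + 9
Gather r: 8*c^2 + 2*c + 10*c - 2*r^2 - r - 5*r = 8*c^2 + 12*c - 2*r^2 - 6*r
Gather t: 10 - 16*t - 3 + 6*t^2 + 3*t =6*t^2 - 13*t + 7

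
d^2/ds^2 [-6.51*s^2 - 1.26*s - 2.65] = -13.0200000000000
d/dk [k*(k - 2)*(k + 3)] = 3*k^2 + 2*k - 6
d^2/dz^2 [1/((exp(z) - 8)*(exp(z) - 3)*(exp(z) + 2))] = (9*exp(5*z) - 99*exp(4*z) + 328*exp(3*z) - 486*exp(2*z) + 1732*exp(z) - 96)*exp(z)/(exp(9*z) - 27*exp(8*z) + 249*exp(7*z) - 693*exp(6*z) - 2094*exp(5*z) + 12132*exp(4*z) + 1736*exp(3*z) - 61632*exp(2*z) + 13824*exp(z) + 110592)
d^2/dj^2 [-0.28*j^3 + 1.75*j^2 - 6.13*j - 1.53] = 3.5 - 1.68*j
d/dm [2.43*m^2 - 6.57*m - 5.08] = 4.86*m - 6.57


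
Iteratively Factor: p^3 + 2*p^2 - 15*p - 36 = (p + 3)*(p^2 - p - 12) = (p + 3)^2*(p - 4)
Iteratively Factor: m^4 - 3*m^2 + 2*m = (m + 2)*(m^3 - 2*m^2 + m) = (m - 1)*(m + 2)*(m^2 - m) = m*(m - 1)*(m + 2)*(m - 1)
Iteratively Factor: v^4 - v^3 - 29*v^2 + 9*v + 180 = (v - 3)*(v^3 + 2*v^2 - 23*v - 60) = (v - 5)*(v - 3)*(v^2 + 7*v + 12) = (v - 5)*(v - 3)*(v + 3)*(v + 4)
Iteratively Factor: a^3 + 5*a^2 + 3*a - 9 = (a - 1)*(a^2 + 6*a + 9) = (a - 1)*(a + 3)*(a + 3)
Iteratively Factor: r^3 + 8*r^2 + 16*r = (r)*(r^2 + 8*r + 16) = r*(r + 4)*(r + 4)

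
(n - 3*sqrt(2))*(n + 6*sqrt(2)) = n^2 + 3*sqrt(2)*n - 36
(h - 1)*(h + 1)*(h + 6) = h^3 + 6*h^2 - h - 6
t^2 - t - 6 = (t - 3)*(t + 2)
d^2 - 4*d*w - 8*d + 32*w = (d - 8)*(d - 4*w)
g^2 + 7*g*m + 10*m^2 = (g + 2*m)*(g + 5*m)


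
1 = 1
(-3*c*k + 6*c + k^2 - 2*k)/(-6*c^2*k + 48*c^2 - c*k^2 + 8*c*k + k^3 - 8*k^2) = (k - 2)/(2*c*k - 16*c + k^2 - 8*k)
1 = 1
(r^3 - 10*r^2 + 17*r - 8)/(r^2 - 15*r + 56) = (r^2 - 2*r + 1)/(r - 7)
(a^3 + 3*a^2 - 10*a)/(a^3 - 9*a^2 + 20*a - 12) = a*(a + 5)/(a^2 - 7*a + 6)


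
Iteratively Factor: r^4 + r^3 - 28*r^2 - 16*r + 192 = (r - 3)*(r^3 + 4*r^2 - 16*r - 64) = (r - 3)*(r + 4)*(r^2 - 16) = (r - 3)*(r + 4)^2*(r - 4)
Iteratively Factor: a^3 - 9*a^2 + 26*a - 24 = (a - 3)*(a^2 - 6*a + 8) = (a - 4)*(a - 3)*(a - 2)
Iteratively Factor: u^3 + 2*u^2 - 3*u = (u - 1)*(u^2 + 3*u) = u*(u - 1)*(u + 3)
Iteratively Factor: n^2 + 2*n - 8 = (n + 4)*(n - 2)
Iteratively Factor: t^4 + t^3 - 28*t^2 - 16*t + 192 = (t - 3)*(t^3 + 4*t^2 - 16*t - 64) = (t - 3)*(t + 4)*(t^2 - 16) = (t - 4)*(t - 3)*(t + 4)*(t + 4)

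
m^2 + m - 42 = (m - 6)*(m + 7)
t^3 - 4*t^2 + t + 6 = (t - 3)*(t - 2)*(t + 1)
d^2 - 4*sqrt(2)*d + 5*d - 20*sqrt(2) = (d + 5)*(d - 4*sqrt(2))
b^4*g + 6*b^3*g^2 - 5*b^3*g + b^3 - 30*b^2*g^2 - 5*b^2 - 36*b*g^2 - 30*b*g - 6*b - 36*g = (b - 6)*(b + 1)*(b + 6*g)*(b*g + 1)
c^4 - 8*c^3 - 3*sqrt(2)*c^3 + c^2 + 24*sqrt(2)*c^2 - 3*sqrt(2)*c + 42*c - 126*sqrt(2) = (c - 7)*(c - 3)*(c + 2)*(c - 3*sqrt(2))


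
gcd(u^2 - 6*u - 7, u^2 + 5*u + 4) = u + 1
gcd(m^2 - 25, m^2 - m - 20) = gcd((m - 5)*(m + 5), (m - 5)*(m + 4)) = m - 5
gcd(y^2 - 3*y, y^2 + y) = y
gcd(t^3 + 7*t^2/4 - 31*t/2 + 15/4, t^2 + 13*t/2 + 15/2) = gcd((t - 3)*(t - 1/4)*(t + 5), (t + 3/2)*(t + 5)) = t + 5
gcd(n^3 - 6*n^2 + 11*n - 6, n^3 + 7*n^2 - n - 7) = n - 1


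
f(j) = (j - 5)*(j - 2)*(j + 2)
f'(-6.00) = 164.00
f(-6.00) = -352.00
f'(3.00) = -7.00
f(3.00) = -10.00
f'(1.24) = -11.79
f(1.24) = 9.26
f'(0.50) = -8.25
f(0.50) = 16.88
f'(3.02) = -6.84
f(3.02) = -10.14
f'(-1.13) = 11.13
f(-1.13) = 16.69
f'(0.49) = -8.18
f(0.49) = 16.96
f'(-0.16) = -2.32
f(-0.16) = 20.51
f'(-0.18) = -2.10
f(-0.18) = 20.55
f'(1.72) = -12.32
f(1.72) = 3.42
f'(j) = (j - 5)*(j - 2) + (j - 5)*(j + 2) + (j - 2)*(j + 2)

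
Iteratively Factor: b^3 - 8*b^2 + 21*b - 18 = (b - 2)*(b^2 - 6*b + 9) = (b - 3)*(b - 2)*(b - 3)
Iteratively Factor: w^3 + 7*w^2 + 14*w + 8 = (w + 4)*(w^2 + 3*w + 2) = (w + 1)*(w + 4)*(w + 2)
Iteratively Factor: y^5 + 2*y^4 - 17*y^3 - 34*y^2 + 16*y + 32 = (y - 1)*(y^4 + 3*y^3 - 14*y^2 - 48*y - 32) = (y - 1)*(y + 4)*(y^3 - y^2 - 10*y - 8) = (y - 1)*(y + 1)*(y + 4)*(y^2 - 2*y - 8) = (y - 1)*(y + 1)*(y + 2)*(y + 4)*(y - 4)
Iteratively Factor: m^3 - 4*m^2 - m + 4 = (m - 1)*(m^2 - 3*m - 4) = (m - 4)*(m - 1)*(m + 1)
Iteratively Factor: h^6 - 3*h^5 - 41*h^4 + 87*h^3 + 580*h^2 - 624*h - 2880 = (h - 4)*(h^5 + h^4 - 37*h^3 - 61*h^2 + 336*h + 720) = (h - 4)*(h + 3)*(h^4 - 2*h^3 - 31*h^2 + 32*h + 240) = (h - 4)^2*(h + 3)*(h^3 + 2*h^2 - 23*h - 60) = (h - 4)^2*(h + 3)*(h + 4)*(h^2 - 2*h - 15) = (h - 4)^2*(h + 3)^2*(h + 4)*(h - 5)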